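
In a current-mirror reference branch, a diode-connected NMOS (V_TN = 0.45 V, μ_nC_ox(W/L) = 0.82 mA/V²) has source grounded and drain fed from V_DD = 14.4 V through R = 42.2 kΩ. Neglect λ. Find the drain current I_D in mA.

I_D = 0.310 mA

With gate tied to drain, V_GS = V_DS ≥ V_GS − V_TN, so the device is in saturation.
KCL at the drain: ½ k_n (V_GS − V_TN)² = (V_DD − V_GS)/R.
Let x = V_GS − 0.45. Then 17.3 x² + x − 13.95 = 0, giving x = 0.869 V (positive root), so V_GS = 1.32 V.
I_D = (V_DD − V_GS)/R = (14.4 − 1.32) / 42.2 = 0.31 mA.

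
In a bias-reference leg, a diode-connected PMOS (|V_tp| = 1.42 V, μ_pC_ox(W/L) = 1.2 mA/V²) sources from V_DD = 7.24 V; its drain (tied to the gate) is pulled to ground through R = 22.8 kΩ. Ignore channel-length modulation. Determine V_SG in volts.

V_SG = 2.04 V

With gate tied to drain, V_SG = V_SD ≥ V_SG − |V_tp|, so the device is in saturation.
KCL at the drain: ½ k_p (V_SG − |V_tp|)² = (V_DD − V_SG)/R.
Let x = V_SG − 1.42. Then 13.7 x² + x − 5.82 = 0, giving x = 0.617 V (positive root), so V_SG = 2.04 V.
I_D = (V_DD − V_SG)/R = (7.24 − 2.04) / 22.8 = 0.228 mA.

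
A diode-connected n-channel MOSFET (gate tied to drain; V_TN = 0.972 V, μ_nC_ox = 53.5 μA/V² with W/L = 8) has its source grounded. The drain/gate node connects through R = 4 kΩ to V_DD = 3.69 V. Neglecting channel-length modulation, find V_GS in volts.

With gate tied to drain, V_GS = V_DS ≥ V_GS − V_TN, so the device is in saturation.
k_n = μ_nC_ox · (W/L) = 0.428 mA/V².
KCL at the drain: ½ k_n (V_GS − V_TN)² = (V_DD − V_GS)/R.
Let x = V_GS − 0.972. Then 0.856 x² + x − 2.718 = 0, giving x = 1.29 V (positive root), so V_GS = 2.26 V.
I_D = (V_DD − V_GS)/R = (3.69 − 2.26) / 4 = 0.357 mA.

V_GS = 2.26 V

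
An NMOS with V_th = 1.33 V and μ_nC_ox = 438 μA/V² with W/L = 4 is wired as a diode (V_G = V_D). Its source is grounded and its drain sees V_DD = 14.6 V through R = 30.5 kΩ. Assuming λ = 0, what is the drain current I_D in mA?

With gate tied to drain, V_GS = V_DS ≥ V_GS − V_th, so the device is in saturation.
k_n = μ_nC_ox · (W/L) = 1.752 mA/V².
KCL at the drain: ½ k_n (V_GS − V_th)² = (V_DD − V_GS)/R.
Let x = V_GS − 1.33. Then 26.7 x² + x − 13.27 = 0, giving x = 0.686 V (positive root), so V_GS = 2.02 V.
I_D = (V_DD − V_GS)/R = (14.6 − 2.02) / 30.5 = 0.413 mA.

I_D = 0.413 mA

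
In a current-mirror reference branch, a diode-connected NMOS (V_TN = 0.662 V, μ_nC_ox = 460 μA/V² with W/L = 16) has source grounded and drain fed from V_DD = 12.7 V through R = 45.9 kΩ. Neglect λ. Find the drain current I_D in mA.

I_D = 0.257 mA

With gate tied to drain, V_GS = V_DS ≥ V_GS − V_TN, so the device is in saturation.
k_n = μ_nC_ox · (W/L) = 7.36 mA/V².
KCL at the drain: ½ k_n (V_GS − V_TN)² = (V_DD − V_GS)/R.
Let x = V_GS − 0.662. Then 169 x² + x − 12.04 = 0, giving x = 0.264 V (positive root), so V_GS = 0.926 V.
I_D = (V_DD − V_GS)/R = (12.7 − 0.926) / 45.9 = 0.257 mA.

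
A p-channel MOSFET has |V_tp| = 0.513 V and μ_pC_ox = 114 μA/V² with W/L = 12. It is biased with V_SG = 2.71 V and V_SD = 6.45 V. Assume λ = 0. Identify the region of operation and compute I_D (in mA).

Saturation; I_D = 3.30 mA

k_p = μ_pC_ox · (W/L) = 1.368 mA/V².
V_ov = V_SG − |V_tp| = 2.71 − 0.513 = 2.2 V.
Since V_SD = 6.45 V ≥ V_ov = 2.2 V, the device is in saturation.
I_D = ½ k_p V_ov² = 0.5 × 1.368 × 2.2² = 3.3 mA.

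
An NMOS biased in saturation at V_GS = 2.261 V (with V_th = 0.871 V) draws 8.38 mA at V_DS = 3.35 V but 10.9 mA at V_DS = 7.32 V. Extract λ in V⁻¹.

λ = 0.102 V⁻¹

With V_GS fixed, I_D ∝ (1 + λ V_DS) in saturation, so I_D2/I_D1 = (1 + λ V_DS2)/(1 + λ V_DS1).
10.9/8.38 = 1.301 = (1 + 7.32 λ)/(1 + 3.35 λ).
Solving: λ (I_D1 V_DS2 − I_D2 V_DS1) = I_D2 − I_D1, so λ = (10.9 − 8.38) / (8.38 × 7.32 − 10.9 × 3.35) = 2.52 / 24.8 = 0.102 V⁻¹.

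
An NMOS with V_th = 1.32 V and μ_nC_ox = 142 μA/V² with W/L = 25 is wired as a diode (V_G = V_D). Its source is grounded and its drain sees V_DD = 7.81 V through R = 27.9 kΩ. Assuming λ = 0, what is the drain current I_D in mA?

With gate tied to drain, V_GS = V_DS ≥ V_GS − V_th, so the device is in saturation.
k_n = μ_nC_ox · (W/L) = 3.55 mA/V².
KCL at the drain: ½ k_n (V_GS − V_th)² = (V_DD − V_GS)/R.
Let x = V_GS − 1.32. Then 49.5 x² + x − 6.49 = 0, giving x = 0.352 V (positive root), so V_GS = 1.67 V.
I_D = (V_DD − V_GS)/R = (7.81 − 1.67) / 27.9 = 0.22 mA.

I_D = 0.220 mA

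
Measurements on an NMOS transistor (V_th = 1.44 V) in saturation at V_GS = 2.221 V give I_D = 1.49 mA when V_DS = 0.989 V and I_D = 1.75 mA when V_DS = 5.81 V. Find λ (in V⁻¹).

λ = 0.0375 V⁻¹

With V_GS fixed, I_D ∝ (1 + λ V_DS) in saturation, so I_D2/I_D1 = (1 + λ V_DS2)/(1 + λ V_DS1).
1.75/1.49 = 1.174 = (1 + 5.81 λ)/(1 + 0.989 λ).
Solving: λ (I_D1 V_DS2 − I_D2 V_DS1) = I_D2 − I_D1, so λ = (1.75 − 1.49) / (1.49 × 5.81 − 1.75 × 0.989) = 0.26 / 6.93 = 0.0375 V⁻¹.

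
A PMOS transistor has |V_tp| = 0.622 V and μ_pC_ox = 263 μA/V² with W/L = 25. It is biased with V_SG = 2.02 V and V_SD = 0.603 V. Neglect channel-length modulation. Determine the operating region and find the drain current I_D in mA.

k_p = μ_pC_ox · (W/L) = 6.575 mA/V².
V_ov = V_SG − |V_tp| = 2.02 − 0.622 = 1.4 V.
Since V_SD = 0.603 V < V_ov = 1.4 V, the device is in the triode region.
I_D = k_p [V_ov · V_SD − ½ V_SD²] = 6.575 × [1.4 × 0.603 − 0.5 × 0.603²] = 4.35 mA.

Triode; I_D = 4.35 mA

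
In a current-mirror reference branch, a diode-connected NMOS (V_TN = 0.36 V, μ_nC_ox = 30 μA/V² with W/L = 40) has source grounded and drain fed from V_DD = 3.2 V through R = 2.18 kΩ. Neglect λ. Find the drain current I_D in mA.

I_D = 0.780 mA

With gate tied to drain, V_GS = V_DS ≥ V_GS − V_TN, so the device is in saturation.
k_n = μ_nC_ox · (W/L) = 1.2 mA/V².
KCL at the drain: ½ k_n (V_GS − V_TN)² = (V_DD − V_GS)/R.
Let x = V_GS − 0.36. Then 1.31 x² + x − 2.84 = 0, giving x = 1.14 V (positive root), so V_GS = 1.5 V.
I_D = (V_DD − V_GS)/R = (3.2 − 1.5) / 2.18 = 0.78 mA.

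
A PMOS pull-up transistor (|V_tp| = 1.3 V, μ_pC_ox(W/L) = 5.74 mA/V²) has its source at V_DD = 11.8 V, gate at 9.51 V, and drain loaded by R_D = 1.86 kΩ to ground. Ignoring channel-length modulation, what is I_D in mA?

V_SG = V_DD − V_G = 11.8 − 9.51 = 2.29 V, so V_ov = 2.29 − 1.3 = 0.99 V.
Assume saturation: I_D = ½ k_p V_ov² = 0.5 × 5.74 × 0.99² = 2.81 mA, giving V_SD = V_DD − I_D R_D = 11.8 − 2.81 × 1.86 = 6.57 V.
V_SD = 6.57 V ≥ V_ov = 0.99 V, confirming saturation.

I_D = 2.81 mA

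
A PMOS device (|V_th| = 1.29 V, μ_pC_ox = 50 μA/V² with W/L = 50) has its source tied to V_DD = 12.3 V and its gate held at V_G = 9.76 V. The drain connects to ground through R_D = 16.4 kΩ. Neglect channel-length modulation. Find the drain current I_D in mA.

V_SG = V_DD − V_G = 12.3 − 9.76 = 2.54 V, so V_ov = 2.54 − 1.29 = 1.25 V.
k_p = μ_pC_ox · (W/L) = 2.5 mA/V².
Assume saturation: I_D = ½ k_p V_ov² = 0.5 × 2.5 × 1.25² = 1.95 mA, giving V_SD = V_DD − I_D R_D = 12.3 − 1.95 × 16.4 = -19.7 V.
But -19.7 V < V_ov = 1.25 V, so the device is actually in triode.
In triode I_D = k_p[V_ov V_SD − ½ V_SD²] and I_D = (V_DD − V_SD)/R_D. Equating: 20.5 V_SD² − 52.25 V_SD + 12.3 = 0, giving V_SD = 0.262 V (the root below V_ov).
I_D = (12.3 − 0.262) / 16.4 = 0.734 mA.

I_D = 0.734 mA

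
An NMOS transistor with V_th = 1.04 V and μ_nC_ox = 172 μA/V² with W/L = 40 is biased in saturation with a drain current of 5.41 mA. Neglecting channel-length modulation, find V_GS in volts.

V_GS = 2.29 V

k_n = μ_nC_ox · (W/L) = 6.88 mA/V².
In saturation I_D = ½ k_n (V_GS − V_th)², so V_GS − V_th = √(2 I_D / k_n) = √(2 × 5.41 / 6.88) = 1.25 V.
V_GS = 1.04 + 1.25 = 2.29 V.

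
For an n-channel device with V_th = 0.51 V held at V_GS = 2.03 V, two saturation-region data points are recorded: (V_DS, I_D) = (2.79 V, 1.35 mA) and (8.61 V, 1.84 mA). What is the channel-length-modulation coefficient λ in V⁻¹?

With V_GS fixed, I_D ∝ (1 + λ V_DS) in saturation, so I_D2/I_D1 = (1 + λ V_DS2)/(1 + λ V_DS1).
1.84/1.35 = 1.363 = (1 + 8.61 λ)/(1 + 2.79 λ).
Solving: λ (I_D1 V_DS2 − I_D2 V_DS1) = I_D2 − I_D1, so λ = (1.84 − 1.35) / (1.35 × 8.61 − 1.84 × 2.79) = 0.49 / 6.49 = 0.0755 V⁻¹.

λ = 0.0755 V⁻¹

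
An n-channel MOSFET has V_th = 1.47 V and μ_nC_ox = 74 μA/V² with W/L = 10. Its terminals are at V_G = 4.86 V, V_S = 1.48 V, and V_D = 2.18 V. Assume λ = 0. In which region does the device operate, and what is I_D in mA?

Triode; I_D = 0.808 mA

V_GS = V_G − V_S = 4.86 − 1.48 = 3.38 V; V_DS = V_D − V_S = 2.18 − 1.48 = 0.7 V.
k_n = μ_nC_ox · (W/L) = 0.74 mA/V².
V_ov = V_GS − V_th = 3.38 − 1.47 = 1.91 V.
Since V_DS = 0.7 V < V_ov = 1.91 V, the device is in the triode region.
I_D = k_n [V_ov · V_DS − ½ V_DS²] = 0.74 × [1.91 × 0.7 − 0.5 × 0.7²] = 0.808 mA.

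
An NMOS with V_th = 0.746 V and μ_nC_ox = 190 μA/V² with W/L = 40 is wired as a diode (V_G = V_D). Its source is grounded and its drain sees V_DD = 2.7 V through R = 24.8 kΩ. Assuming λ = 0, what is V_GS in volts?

V_GS = 0.885 V

With gate tied to drain, V_GS = V_DS ≥ V_GS − V_th, so the device is in saturation.
k_n = μ_nC_ox · (W/L) = 7.6 mA/V².
KCL at the drain: ½ k_n (V_GS − V_th)² = (V_DD − V_GS)/R.
Let x = V_GS − 0.746. Then 94.2 x² + x − 1.954 = 0, giving x = 0.139 V (positive root), so V_GS = 0.885 V.
I_D = (V_DD − V_GS)/R = (2.7 − 0.885) / 24.8 = 0.0732 mA.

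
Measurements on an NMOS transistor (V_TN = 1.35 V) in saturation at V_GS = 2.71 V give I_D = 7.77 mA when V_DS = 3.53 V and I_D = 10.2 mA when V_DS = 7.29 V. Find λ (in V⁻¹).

With V_GS fixed, I_D ∝ (1 + λ V_DS) in saturation, so I_D2/I_D1 = (1 + λ V_DS2)/(1 + λ V_DS1).
10.2/7.77 = 1.313 = (1 + 7.29 λ)/(1 + 3.53 λ).
Solving: λ (I_D1 V_DS2 − I_D2 V_DS1) = I_D2 − I_D1, so λ = (10.2 − 7.77) / (7.77 × 7.29 − 10.2 × 3.53) = 2.43 / 20.6 = 0.118 V⁻¹.

λ = 0.118 V⁻¹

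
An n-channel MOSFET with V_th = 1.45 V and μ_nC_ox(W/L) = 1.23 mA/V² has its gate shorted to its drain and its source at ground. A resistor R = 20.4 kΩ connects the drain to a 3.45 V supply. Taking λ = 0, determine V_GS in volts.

With gate tied to drain, V_GS = V_DS ≥ V_GS − V_th, so the device is in saturation.
KCL at the drain: ½ k_n (V_GS − V_th)² = (V_DD − V_GS)/R.
Let x = V_GS − 1.45. Then 12.5 x² + x − 2 = 0, giving x = 0.361 V (positive root), so V_GS = 1.81 V.
I_D = (V_DD − V_GS)/R = (3.45 − 1.81) / 20.4 = 0.0803 mA.

V_GS = 1.81 V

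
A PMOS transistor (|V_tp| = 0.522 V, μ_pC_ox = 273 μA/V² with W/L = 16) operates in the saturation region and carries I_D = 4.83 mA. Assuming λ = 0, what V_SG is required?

k_p = μ_pC_ox · (W/L) = 4.368 mA/V².
In saturation I_D = ½ k_p (V_SG − |V_tp|)², so V_SG − |V_tp| = √(2 I_D / k_p) = √(2 × 4.83 / 4.368) = 1.49 V.
V_SG = 0.522 + 1.49 = 2.01 V.

V_SG = 2.01 V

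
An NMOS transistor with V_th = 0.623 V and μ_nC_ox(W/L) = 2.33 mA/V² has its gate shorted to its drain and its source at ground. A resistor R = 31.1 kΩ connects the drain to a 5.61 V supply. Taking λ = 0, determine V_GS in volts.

With gate tied to drain, V_GS = V_DS ≥ V_GS − V_th, so the device is in saturation.
KCL at the drain: ½ k_n (V_GS − V_th)² = (V_DD − V_GS)/R.
Let x = V_GS − 0.623. Then 36.2 x² + x − 4.987 = 0, giving x = 0.357 V (positive root), so V_GS = 0.98 V.
I_D = (V_DD − V_GS)/R = (5.61 − 0.98) / 31.1 = 0.149 mA.

V_GS = 0.980 V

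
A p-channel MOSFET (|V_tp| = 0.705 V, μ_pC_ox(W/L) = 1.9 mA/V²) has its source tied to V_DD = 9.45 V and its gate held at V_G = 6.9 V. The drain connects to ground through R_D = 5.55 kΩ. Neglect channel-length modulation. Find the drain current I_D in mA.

I_D = 1.61 mA

V_SG = V_DD − V_G = 9.45 − 6.9 = 2.55 V, so V_ov = 2.55 − 0.705 = 1.84 V.
Assume saturation: I_D = ½ k_p V_ov² = 0.5 × 1.9 × 1.84² = 3.23 mA, giving V_SD = V_DD − I_D R_D = 9.45 − 3.23 × 5.55 = -8.5 V.
But -8.5 V < V_ov = 1.84 V, so the device is actually in triode.
In triode I_D = k_p[V_ov V_SD − ½ V_SD²] and I_D = (V_DD − V_SD)/R_D. Equating: 5.27 V_SD² − 20.46 V_SD + 9.45 = 0, giving V_SD = 0.536 V (the root below V_ov).
I_D = (9.45 − 0.536) / 5.55 = 1.61 mA.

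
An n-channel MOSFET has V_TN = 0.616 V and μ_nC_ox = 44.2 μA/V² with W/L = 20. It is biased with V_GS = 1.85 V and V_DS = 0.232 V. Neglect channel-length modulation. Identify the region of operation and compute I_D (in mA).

k_n = μ_nC_ox · (W/L) = 0.884 mA/V².
V_ov = V_GS − V_TN = 1.85 − 0.616 = 1.23 V.
Since V_DS = 0.232 V < V_ov = 1.23 V, the device is in the triode region.
I_D = k_n [V_ov · V_DS − ½ V_DS²] = 0.884 × [1.23 × 0.232 − 0.5 × 0.232²] = 0.229 mA.

Triode; I_D = 0.229 mA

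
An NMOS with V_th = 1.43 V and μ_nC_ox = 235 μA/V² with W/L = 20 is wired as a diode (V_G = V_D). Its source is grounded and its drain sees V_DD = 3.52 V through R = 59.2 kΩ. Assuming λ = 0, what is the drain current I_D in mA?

With gate tied to drain, V_GS = V_DS ≥ V_GS − V_th, so the device is in saturation.
k_n = μ_nC_ox · (W/L) = 4.7 mA/V².
KCL at the drain: ½ k_n (V_GS − V_th)² = (V_DD − V_GS)/R.
Let x = V_GS − 1.43. Then 139 x² + x − 2.09 = 0, giving x = 0.119 V (positive root), so V_GS = 1.55 V.
I_D = (V_DD − V_GS)/R = (3.52 − 1.55) / 59.2 = 0.0333 mA.

I_D = 0.0333 mA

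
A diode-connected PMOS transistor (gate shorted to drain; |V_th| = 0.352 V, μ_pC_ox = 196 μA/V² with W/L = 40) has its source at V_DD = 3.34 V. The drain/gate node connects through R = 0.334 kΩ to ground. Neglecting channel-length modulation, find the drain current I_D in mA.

I_D = 5.42 mA

With gate tied to drain, V_SG = V_SD ≥ V_SG − |V_th|, so the device is in saturation.
k_p = μ_pC_ox · (W/L) = 7.84 mA/V².
KCL at the drain: ½ k_p (V_SG − |V_th|)² = (V_DD − V_SG)/R.
Let x = V_SG − 0.352. Then 1.31 x² + x − 2.988 = 0, giving x = 1.18 V (positive root), so V_SG = 1.53 V.
I_D = (V_DD − V_SG)/R = (3.34 − 1.53) / 0.334 = 5.42 mA.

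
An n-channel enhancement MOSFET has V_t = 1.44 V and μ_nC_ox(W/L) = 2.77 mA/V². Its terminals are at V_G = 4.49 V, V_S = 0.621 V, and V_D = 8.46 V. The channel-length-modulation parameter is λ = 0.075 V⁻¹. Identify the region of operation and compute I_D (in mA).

Saturation; I_D = 13.0 mA

V_GS = V_G − V_S = 4.49 − 0.621 = 3.87 V; V_DS = V_D − V_S = 8.46 − 0.621 = 7.84 V.
V_ov = V_GS − V_t = 3.87 − 1.44 = 2.43 V.
Since V_DS = 7.84 V ≥ V_ov = 2.43 V, the device is in saturation.
I_D = ½ k_n V_ov² (1 + λ V_DS) = 0.5 × 2.77 × 2.43² × (1 + 0.075 × 7.84) = 13 mA.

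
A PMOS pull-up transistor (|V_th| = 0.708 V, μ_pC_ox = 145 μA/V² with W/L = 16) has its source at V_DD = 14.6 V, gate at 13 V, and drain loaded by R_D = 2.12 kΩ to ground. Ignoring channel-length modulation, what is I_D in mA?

V_SG = V_DD − V_G = 14.6 − 13 = 1.6 V, so V_ov = 1.6 − 0.708 = 0.892 V.
k_p = μ_pC_ox · (W/L) = 2.32 mA/V².
Assume saturation: I_D = ½ k_p V_ov² = 0.5 × 2.32 × 0.892² = 0.923 mA, giving V_SD = V_DD − I_D R_D = 14.6 − 0.923 × 2.12 = 12.6 V.
V_SD = 12.6 V ≥ V_ov = 0.892 V, confirming saturation.

I_D = 0.923 mA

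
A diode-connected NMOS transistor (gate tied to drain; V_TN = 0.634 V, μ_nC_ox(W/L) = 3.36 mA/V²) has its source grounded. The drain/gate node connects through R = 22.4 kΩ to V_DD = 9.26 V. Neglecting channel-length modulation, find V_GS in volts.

V_GS = 1.10 V

With gate tied to drain, V_GS = V_DS ≥ V_GS − V_TN, so the device is in saturation.
KCL at the drain: ½ k_n (V_GS − V_TN)² = (V_DD − V_GS)/R.
Let x = V_GS − 0.634. Then 37.6 x² + x − 8.626 = 0, giving x = 0.466 V (positive root), so V_GS = 1.1 V.
I_D = (V_DD − V_GS)/R = (9.26 − 1.1) / 22.4 = 0.364 mA.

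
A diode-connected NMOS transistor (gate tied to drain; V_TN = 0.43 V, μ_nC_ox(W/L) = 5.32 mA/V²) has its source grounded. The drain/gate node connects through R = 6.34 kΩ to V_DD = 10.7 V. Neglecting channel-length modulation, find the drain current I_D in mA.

With gate tied to drain, V_GS = V_DS ≥ V_GS − V_TN, so the device is in saturation.
KCL at the drain: ½ k_n (V_GS − V_TN)² = (V_DD − V_GS)/R.
Let x = V_GS − 0.43. Then 16.9 x² + x − 10.27 = 0, giving x = 0.751 V (positive root), so V_GS = 1.18 V.
I_D = (V_DD − V_GS)/R = (10.7 − 1.18) / 6.34 = 1.5 mA.

I_D = 1.50 mA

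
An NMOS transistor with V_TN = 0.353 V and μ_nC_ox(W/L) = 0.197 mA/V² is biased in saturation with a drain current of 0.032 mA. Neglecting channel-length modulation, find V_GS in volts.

V_GS = 0.923 V

In saturation I_D = ½ k_n (V_GS − V_TN)², so V_GS − V_TN = √(2 I_D / k_n) = √(2 × 0.032 / 0.197) = 0.57 V.
V_GS = 0.353 + 0.57 = 0.923 V.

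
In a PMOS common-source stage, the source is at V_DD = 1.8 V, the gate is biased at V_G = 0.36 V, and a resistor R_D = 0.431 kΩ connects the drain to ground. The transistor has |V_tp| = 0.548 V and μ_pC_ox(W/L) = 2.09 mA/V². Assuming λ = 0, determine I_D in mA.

V_SG = V_DD − V_G = 1.8 − 0.36 = 1.44 V, so V_ov = 1.44 − 0.548 = 0.892 V.
Assume saturation: I_D = ½ k_p V_ov² = 0.5 × 2.09 × 0.892² = 0.831 mA, giving V_SD = V_DD − I_D R_D = 1.8 − 0.831 × 0.431 = 1.44 V.
V_SD = 1.44 V ≥ V_ov = 0.892 V, confirming saturation.

I_D = 0.831 mA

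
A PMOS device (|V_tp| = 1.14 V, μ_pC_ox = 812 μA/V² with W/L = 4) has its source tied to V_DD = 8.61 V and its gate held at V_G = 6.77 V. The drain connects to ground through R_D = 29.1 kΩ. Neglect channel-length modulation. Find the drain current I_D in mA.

V_SG = V_DD − V_G = 8.61 − 6.77 = 1.84 V, so V_ov = 1.84 − 1.14 = 0.7 V.
k_p = μ_pC_ox · (W/L) = 3.248 mA/V².
Assume saturation: I_D = ½ k_p V_ov² = 0.5 × 3.248 × 0.7² = 0.796 mA, giving V_SD = V_DD − I_D R_D = 8.61 − 0.796 × 29.1 = -14.5 V.
But -14.5 V < V_ov = 0.7 V, so the device is actually in triode.
In triode I_D = k_p[V_ov V_SD − ½ V_SD²] and I_D = (V_DD − V_SD)/R_D. Equating: 47.3 V_SD² − 67.16 V_SD + 8.61 = 0, giving V_SD = 0.142 V (the root below V_ov).
I_D = (8.61 − 0.142) / 29.1 = 0.291 mA.

I_D = 0.291 mA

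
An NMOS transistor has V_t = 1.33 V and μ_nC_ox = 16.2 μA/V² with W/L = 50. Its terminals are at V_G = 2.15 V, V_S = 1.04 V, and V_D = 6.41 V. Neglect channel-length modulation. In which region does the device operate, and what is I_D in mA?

V_GS = V_G − V_S = 2.15 − 1.04 = 1.11 V; V_DS = V_D − V_S = 6.41 − 1.04 = 5.37 V.
V_GS = 1.11 V < V_t = 1.33 V, so the transistor is in cutoff.

Cutoff; I_D = 0 mA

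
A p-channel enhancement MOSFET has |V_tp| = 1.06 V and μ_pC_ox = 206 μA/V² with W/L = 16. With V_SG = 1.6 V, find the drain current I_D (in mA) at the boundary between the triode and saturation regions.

At the boundary V_SD = V_ov = V_SG − |V_tp| = 1.6 − 1.06 = 0.54 V.
k_p = μ_pC_ox · (W/L) = 3.296 mA/V².
I_D = ½ k_p V_ov² = 0.5 × 3.296 × 0.54² = 0.481 mA.

I_D = 0.481 mA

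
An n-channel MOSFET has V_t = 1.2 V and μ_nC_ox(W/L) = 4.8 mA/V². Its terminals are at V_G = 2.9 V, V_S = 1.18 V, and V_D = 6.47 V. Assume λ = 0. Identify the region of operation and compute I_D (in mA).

Saturation; I_D = 0.649 mA

V_GS = V_G − V_S = 2.9 − 1.18 = 1.72 V; V_DS = V_D − V_S = 6.47 − 1.18 = 5.29 V.
V_ov = V_GS − V_t = 1.72 − 1.2 = 0.52 V.
Since V_DS = 5.29 V ≥ V_ov = 0.52 V, the device is in saturation.
I_D = ½ k_n V_ov² = 0.5 × 4.8 × 0.52² = 0.649 mA.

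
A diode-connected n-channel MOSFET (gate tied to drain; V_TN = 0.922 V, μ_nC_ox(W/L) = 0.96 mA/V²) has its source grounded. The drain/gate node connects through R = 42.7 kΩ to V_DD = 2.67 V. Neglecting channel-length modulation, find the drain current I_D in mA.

I_D = 0.0346 mA

With gate tied to drain, V_GS = V_DS ≥ V_GS − V_TN, so the device is in saturation.
KCL at the drain: ½ k_n (V_GS − V_TN)² = (V_DD − V_GS)/R.
Let x = V_GS − 0.922. Then 20.5 x² + x − 1.748 = 0, giving x = 0.269 V (positive root), so V_GS = 1.19 V.
I_D = (V_DD − V_GS)/R = (2.67 − 1.19) / 42.7 = 0.0346 mA.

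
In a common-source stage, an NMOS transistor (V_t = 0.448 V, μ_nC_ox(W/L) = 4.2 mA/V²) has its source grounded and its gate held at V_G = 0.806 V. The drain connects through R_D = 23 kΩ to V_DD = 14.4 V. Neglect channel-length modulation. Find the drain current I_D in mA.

V_GS = V_G = 0.806 V, so V_ov = 0.806 − 0.448 = 0.358 V.
Assume saturation: I_D = ½ k_n V_ov² = 0.5 × 4.2 × 0.358² = 0.269 mA, giving V_DS = V_DD − I_D R_D = 14.4 − 0.269 × 23 = 8.21 V.
V_DS = 8.21 V ≥ V_ov = 0.358 V, confirming saturation.

I_D = 0.269 mA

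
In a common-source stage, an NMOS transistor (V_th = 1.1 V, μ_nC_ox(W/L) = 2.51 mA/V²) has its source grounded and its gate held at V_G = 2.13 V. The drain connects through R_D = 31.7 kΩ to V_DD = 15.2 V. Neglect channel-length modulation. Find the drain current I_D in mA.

I_D = 0.473 mA

V_GS = V_G = 2.13 V, so V_ov = 2.13 − 1.1 = 1.03 V.
Assume saturation: I_D = ½ k_n V_ov² = 0.5 × 2.51 × 1.03² = 1.33 mA, giving V_DS = V_DD − I_D R_D = 15.2 − 1.33 × 31.7 = -27 V.
But -27 V < V_ov = 1.03 V, so the device is actually in triode.
In triode I_D = k_n[V_ov V_DS − ½ V_DS²] and I_D = (V_DD − V_DS)/R_D. Equating: 39.8 V_DS² − 82.95 V_DS + 15.2 = 0, giving V_DS = 0.203 V (the root below V_ov).
I_D = (15.2 − 0.203) / 31.7 = 0.473 mA.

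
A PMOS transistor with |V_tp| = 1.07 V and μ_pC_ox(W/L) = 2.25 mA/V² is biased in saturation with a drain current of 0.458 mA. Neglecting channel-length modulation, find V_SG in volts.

In saturation I_D = ½ k_p (V_SG − |V_tp|)², so V_SG − |V_tp| = √(2 I_D / k_p) = √(2 × 0.458 / 2.25) = 0.638 V.
V_SG = 1.07 + 0.638 = 1.71 V.

V_SG = 1.71 V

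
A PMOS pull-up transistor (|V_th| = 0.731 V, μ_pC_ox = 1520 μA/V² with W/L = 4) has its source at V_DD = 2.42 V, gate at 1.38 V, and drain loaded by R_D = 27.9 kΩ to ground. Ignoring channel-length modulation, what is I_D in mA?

V_SG = V_DD − V_G = 2.42 − 1.38 = 1.04 V, so V_ov = 1.04 − 0.731 = 0.309 V.
k_p = μ_pC_ox · (W/L) = 6.08 mA/V².
Assume saturation: I_D = ½ k_p V_ov² = 0.5 × 6.08 × 0.309² = 0.29 mA, giving V_SD = V_DD − I_D R_D = 2.42 − 0.29 × 27.9 = -5.68 V.
But -5.68 V < V_ov = 0.309 V, so the device is actually in triode.
In triode I_D = k_p[V_ov V_SD − ½ V_SD²] and I_D = (V_DD − V_SD)/R_D. Equating: 84.8 V_SD² − 53.42 V_SD + 2.42 = 0, giving V_SD = 0.0491 V (the root below V_ov).
I_D = (2.42 − 0.0491) / 27.9 = 0.085 mA.

I_D = 0.0850 mA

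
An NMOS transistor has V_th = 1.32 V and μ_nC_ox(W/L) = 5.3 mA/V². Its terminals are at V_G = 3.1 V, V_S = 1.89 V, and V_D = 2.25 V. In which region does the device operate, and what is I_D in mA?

V_GS = V_G − V_S = 3.1 − 1.89 = 1.21 V; V_DS = V_D − V_S = 2.25 − 1.89 = 0.36 V.
V_GS = 1.21 V < V_th = 1.32 V, so the transistor is in cutoff.

Cutoff; I_D = 0 mA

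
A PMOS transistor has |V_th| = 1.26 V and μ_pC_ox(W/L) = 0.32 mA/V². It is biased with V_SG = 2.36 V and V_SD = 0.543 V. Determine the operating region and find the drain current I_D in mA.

V_ov = V_SG − |V_th| = 2.36 − 1.26 = 1.1 V.
Since V_SD = 0.543 V < V_ov = 1.1 V, the device is in the triode region.
I_D = k_p [V_ov · V_SD − ½ V_SD²] = 0.32 × [1.1 × 0.543 − 0.5 × 0.543²] = 0.144 mA.

Triode; I_D = 0.144 mA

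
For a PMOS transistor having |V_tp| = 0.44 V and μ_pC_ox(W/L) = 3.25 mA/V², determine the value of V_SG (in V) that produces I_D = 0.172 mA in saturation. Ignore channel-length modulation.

V_SG = 0.765 V

In saturation I_D = ½ k_p (V_SG − |V_tp|)², so V_SG − |V_tp| = √(2 I_D / k_p) = √(2 × 0.172 / 3.25) = 0.325 V.
V_SG = 0.44 + 0.325 = 0.765 V.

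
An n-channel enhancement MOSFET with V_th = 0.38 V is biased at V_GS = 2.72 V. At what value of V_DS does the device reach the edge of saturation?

The boundary between triode and saturation is V_DS = V_GS − V_th = V_ov.
V_ov = 2.72 − 0.38 = 2.34 V.

V_DS,sat = 2.34 V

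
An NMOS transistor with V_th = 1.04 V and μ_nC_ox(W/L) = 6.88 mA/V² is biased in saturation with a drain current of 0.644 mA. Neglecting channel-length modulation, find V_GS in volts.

In saturation I_D = ½ k_n (V_GS − V_th)², so V_GS − V_th = √(2 I_D / k_n) = √(2 × 0.644 / 6.88) = 0.433 V.
V_GS = 1.04 + 0.433 = 1.47 V.

V_GS = 1.47 V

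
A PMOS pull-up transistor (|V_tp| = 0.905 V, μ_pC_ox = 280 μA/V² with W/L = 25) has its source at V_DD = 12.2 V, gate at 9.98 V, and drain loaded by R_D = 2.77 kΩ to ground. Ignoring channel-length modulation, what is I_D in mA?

I_D = 4.19 mA

V_SG = V_DD − V_G = 12.2 − 9.98 = 2.22 V, so V_ov = 2.22 − 0.905 = 1.31 V.
k_p = μ_pC_ox · (W/L) = 7 mA/V².
Assume saturation: I_D = ½ k_p V_ov² = 0.5 × 7 × 1.31² = 6.05 mA, giving V_SD = V_DD − I_D R_D = 12.2 − 6.05 × 2.77 = -4.56 V.
But -4.56 V < V_ov = 1.31 V, so the device is actually in triode.
In triode I_D = k_p[V_ov V_SD − ½ V_SD²] and I_D = (V_DD − V_SD)/R_D. Equating: 9.7 V_SD² − 26.5 V_SD + 12.2 = 0, giving V_SD = 0.586 V (the root below V_ov).
I_D = (12.2 − 0.586) / 2.77 = 4.19 mA.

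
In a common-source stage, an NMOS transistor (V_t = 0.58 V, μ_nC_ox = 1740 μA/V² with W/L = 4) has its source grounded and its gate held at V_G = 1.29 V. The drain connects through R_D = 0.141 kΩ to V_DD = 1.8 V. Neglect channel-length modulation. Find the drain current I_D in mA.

V_GS = V_G = 1.29 V, so V_ov = 1.29 − 0.58 = 0.71 V.
k_n = μ_nC_ox · (W/L) = 6.96 mA/V².
Assume saturation: I_D = ½ k_n V_ov² = 0.5 × 6.96 × 0.71² = 1.75 mA, giving V_DS = V_DD − I_D R_D = 1.8 − 1.75 × 0.141 = 1.55 V.
V_DS = 1.55 V ≥ V_ov = 0.71 V, confirming saturation.

I_D = 1.75 mA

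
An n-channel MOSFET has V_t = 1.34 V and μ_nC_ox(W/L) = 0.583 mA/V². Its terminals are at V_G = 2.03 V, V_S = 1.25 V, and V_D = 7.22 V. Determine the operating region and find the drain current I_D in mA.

Cutoff; I_D = 0 mA

V_GS = V_G − V_S = 2.03 − 1.25 = 0.78 V; V_DS = V_D − V_S = 7.22 − 1.25 = 5.97 V.
V_GS = 0.78 V < V_t = 1.34 V, so the transistor is in cutoff.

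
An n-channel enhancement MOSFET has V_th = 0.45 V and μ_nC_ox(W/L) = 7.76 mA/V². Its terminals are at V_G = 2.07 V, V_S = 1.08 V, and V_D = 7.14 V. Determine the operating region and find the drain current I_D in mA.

Saturation; I_D = 1.13 mA

V_GS = V_G − V_S = 2.07 − 1.08 = 0.99 V; V_DS = V_D − V_S = 7.14 − 1.08 = 6.06 V.
V_ov = V_GS − V_th = 0.99 − 0.45 = 0.54 V.
Since V_DS = 6.06 V ≥ V_ov = 0.54 V, the device is in saturation.
I_D = ½ k_n V_ov² = 0.5 × 7.76 × 0.54² = 1.13 mA.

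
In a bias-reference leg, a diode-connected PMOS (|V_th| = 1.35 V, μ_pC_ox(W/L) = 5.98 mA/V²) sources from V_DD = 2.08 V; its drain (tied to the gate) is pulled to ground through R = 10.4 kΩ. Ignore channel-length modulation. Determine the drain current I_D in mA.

I_D = 0.0569 mA

With gate tied to drain, V_SG = V_SD ≥ V_SG − |V_th|, so the device is in saturation.
KCL at the drain: ½ k_p (V_SG − |V_th|)² = (V_DD − V_SG)/R.
Let x = V_SG − 1.35. Then 31.1 x² + x − 0.73 = 0, giving x = 0.138 V (positive root), so V_SG = 1.49 V.
I_D = (V_DD − V_SG)/R = (2.08 − 1.49) / 10.4 = 0.0569 mA.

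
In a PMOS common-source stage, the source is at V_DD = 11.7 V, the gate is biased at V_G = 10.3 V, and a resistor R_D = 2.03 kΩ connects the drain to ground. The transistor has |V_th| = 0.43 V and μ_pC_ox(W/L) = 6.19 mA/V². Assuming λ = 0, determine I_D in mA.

V_SG = V_DD − V_G = 11.7 − 10.3 = 1.4 V, so V_ov = 1.4 − 0.43 = 0.97 V.
Assume saturation: I_D = ½ k_p V_ov² = 0.5 × 6.19 × 0.97² = 2.91 mA, giving V_SD = V_DD − I_D R_D = 11.7 − 2.91 × 2.03 = 5.79 V.
V_SD = 5.79 V ≥ V_ov = 0.97 V, confirming saturation.

I_D = 2.91 mA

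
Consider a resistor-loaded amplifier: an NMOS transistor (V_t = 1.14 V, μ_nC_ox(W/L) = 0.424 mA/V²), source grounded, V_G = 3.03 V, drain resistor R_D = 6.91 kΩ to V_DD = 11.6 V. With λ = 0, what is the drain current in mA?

I_D = 0.757 mA

V_GS = V_G = 3.03 V, so V_ov = 3.03 − 1.14 = 1.89 V.
Assume saturation: I_D = ½ k_n V_ov² = 0.5 × 0.424 × 1.89² = 0.757 mA, giving V_DS = V_DD − I_D R_D = 11.6 − 0.757 × 6.91 = 6.37 V.
V_DS = 6.37 V ≥ V_ov = 1.89 V, confirming saturation.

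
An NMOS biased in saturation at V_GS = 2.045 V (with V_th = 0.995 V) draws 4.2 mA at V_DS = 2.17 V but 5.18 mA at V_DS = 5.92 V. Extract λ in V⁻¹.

With V_GS fixed, I_D ∝ (1 + λ V_DS) in saturation, so I_D2/I_D1 = (1 + λ V_DS2)/(1 + λ V_DS1).
5.18/4.2 = 1.233 = (1 + 5.92 λ)/(1 + 2.17 λ).
Solving: λ (I_D1 V_DS2 − I_D2 V_DS1) = I_D2 − I_D1, so λ = (5.18 − 4.2) / (4.2 × 5.92 − 5.18 × 2.17) = 0.98 / 13.6 = 0.0719 V⁻¹.

λ = 0.0719 V⁻¹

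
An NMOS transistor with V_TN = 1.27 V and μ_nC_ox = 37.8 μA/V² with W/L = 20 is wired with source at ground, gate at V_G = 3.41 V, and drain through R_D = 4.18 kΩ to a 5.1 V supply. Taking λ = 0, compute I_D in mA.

V_GS = V_G = 3.41 V, so V_ov = 3.41 − 1.27 = 2.14 V.
k_n = μ_nC_ox · (W/L) = 0.756 mA/V².
Assume saturation: I_D = ½ k_n V_ov² = 0.5 × 0.756 × 2.14² = 1.73 mA, giving V_DS = V_DD − I_D R_D = 5.1 − 1.73 × 4.18 = -2.14 V.
But -2.14 V < V_ov = 2.14 V, so the device is actually in triode.
In triode I_D = k_n[V_ov V_DS − ½ V_DS²] and I_D = (V_DD − V_DS)/R_D. Equating: 1.58 V_DS² − 7.763 V_DS + 5.1 = 0, giving V_DS = 0.781 V (the root below V_ov).
I_D = (5.1 − 0.781) / 4.18 = 1.03 mA.

I_D = 1.03 mA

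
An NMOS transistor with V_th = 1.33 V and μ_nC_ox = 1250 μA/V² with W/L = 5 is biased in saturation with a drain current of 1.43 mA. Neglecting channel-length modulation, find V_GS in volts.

k_n = μ_nC_ox · (W/L) = 6.25 mA/V².
In saturation I_D = ½ k_n (V_GS − V_th)², so V_GS − V_th = √(2 I_D / k_n) = √(2 × 1.43 / 6.25) = 0.676 V.
V_GS = 1.33 + 0.676 = 2.01 V.

V_GS = 2.01 V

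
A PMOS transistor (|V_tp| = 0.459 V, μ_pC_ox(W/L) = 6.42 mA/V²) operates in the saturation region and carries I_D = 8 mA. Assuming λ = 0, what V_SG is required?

In saturation I_D = ½ k_p (V_SG − |V_tp|)², so V_SG − |V_tp| = √(2 I_D / k_p) = √(2 × 8 / 6.42) = 1.58 V.
V_SG = 0.459 + 1.58 = 2.04 V.

V_SG = 2.04 V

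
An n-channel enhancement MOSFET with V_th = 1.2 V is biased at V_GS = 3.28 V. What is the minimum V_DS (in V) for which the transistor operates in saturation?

V_DS,sat = 2.08 V

The boundary between triode and saturation is V_DS = V_GS − V_th = V_ov.
V_ov = 3.28 − 1.2 = 2.08 V.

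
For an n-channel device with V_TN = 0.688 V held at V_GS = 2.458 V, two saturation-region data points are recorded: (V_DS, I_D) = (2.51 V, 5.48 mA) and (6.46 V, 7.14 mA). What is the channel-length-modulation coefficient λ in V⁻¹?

λ = 0.0950 V⁻¹

With V_GS fixed, I_D ∝ (1 + λ V_DS) in saturation, so I_D2/I_D1 = (1 + λ V_DS2)/(1 + λ V_DS1).
7.14/5.48 = 1.303 = (1 + 6.46 λ)/(1 + 2.51 λ).
Solving: λ (I_D1 V_DS2 − I_D2 V_DS1) = I_D2 − I_D1, so λ = (7.14 − 5.48) / (5.48 × 6.46 − 7.14 × 2.51) = 1.66 / 17.5 = 0.095 V⁻¹.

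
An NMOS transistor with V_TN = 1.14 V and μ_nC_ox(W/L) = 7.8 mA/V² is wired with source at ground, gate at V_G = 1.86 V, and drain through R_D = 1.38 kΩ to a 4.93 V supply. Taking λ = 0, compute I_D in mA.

V_GS = V_G = 1.86 V, so V_ov = 1.86 − 1.14 = 0.72 V.
Assume saturation: I_D = ½ k_n V_ov² = 0.5 × 7.8 × 0.72² = 2.02 mA, giving V_DS = V_DD − I_D R_D = 4.93 − 2.02 × 1.38 = 2.14 V.
V_DS = 2.14 V ≥ V_ov = 0.72 V, confirming saturation.

I_D = 2.02 mA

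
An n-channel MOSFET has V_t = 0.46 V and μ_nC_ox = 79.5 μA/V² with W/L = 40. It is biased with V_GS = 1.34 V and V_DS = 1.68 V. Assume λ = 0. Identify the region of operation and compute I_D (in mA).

Saturation; I_D = 1.23 mA

k_n = μ_nC_ox · (W/L) = 3.18 mA/V².
V_ov = V_GS − V_t = 1.34 − 0.46 = 0.88 V.
Since V_DS = 1.68 V ≥ V_ov = 0.88 V, the device is in saturation.
I_D = ½ k_n V_ov² = 0.5 × 3.18 × 0.88² = 1.23 mA.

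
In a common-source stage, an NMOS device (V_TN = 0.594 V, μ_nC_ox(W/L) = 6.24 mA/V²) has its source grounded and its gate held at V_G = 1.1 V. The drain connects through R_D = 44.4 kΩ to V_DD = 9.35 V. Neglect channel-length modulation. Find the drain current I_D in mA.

V_GS = V_G = 1.1 V, so V_ov = 1.1 − 0.594 = 0.506 V.
Assume saturation: I_D = ½ k_n V_ov² = 0.5 × 6.24 × 0.506² = 0.799 mA, giving V_DS = V_DD − I_D R_D = 9.35 − 0.799 × 44.4 = -26.1 V.
But -26.1 V < V_ov = 0.506 V, so the device is actually in triode.
In triode I_D = k_n[V_ov V_DS − ½ V_DS²] and I_D = (V_DD − V_DS)/R_D. Equating: 139 V_DS² − 141.2 V_DS + 9.35 = 0, giving V_DS = 0.0712 V (the root below V_ov).
I_D = (9.35 − 0.0712) / 44.4 = 0.209 mA.

I_D = 0.209 mA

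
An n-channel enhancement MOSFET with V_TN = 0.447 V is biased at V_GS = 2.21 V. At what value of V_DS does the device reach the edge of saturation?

The boundary between triode and saturation is V_DS = V_GS − V_TN = V_ov.
V_ov = 2.21 − 0.447 = 1.76 V.

V_DS,sat = 1.76 V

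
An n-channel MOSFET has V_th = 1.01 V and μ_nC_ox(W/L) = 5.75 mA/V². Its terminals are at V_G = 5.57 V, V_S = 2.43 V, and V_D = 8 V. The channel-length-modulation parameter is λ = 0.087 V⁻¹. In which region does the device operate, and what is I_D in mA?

Saturation; I_D = 19.4 mA

V_GS = V_G − V_S = 5.57 − 2.43 = 3.14 V; V_DS = V_D − V_S = 8 − 2.43 = 5.57 V.
V_ov = V_GS − V_th = 3.14 − 1.01 = 2.13 V.
Since V_DS = 5.57 V ≥ V_ov = 2.13 V, the device is in saturation.
I_D = ½ k_n V_ov² (1 + λ V_DS) = 0.5 × 5.75 × 2.13² × (1 + 0.087 × 5.57) = 19.4 mA.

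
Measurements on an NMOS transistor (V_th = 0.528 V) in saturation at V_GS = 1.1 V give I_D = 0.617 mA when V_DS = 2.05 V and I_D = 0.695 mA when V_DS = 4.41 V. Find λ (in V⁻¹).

λ = 0.0602 V⁻¹

With V_GS fixed, I_D ∝ (1 + λ V_DS) in saturation, so I_D2/I_D1 = (1 + λ V_DS2)/(1 + λ V_DS1).
0.695/0.617 = 1.126 = (1 + 4.41 λ)/(1 + 2.05 λ).
Solving: λ (I_D1 V_DS2 − I_D2 V_DS1) = I_D2 − I_D1, so λ = (0.695 − 0.617) / (0.617 × 4.41 − 0.695 × 2.05) = 0.078 / 1.3 = 0.0602 V⁻¹.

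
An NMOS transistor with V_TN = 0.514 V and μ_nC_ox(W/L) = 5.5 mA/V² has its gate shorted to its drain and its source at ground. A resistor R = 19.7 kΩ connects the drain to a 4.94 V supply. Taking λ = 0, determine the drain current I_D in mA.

I_D = 0.211 mA

With gate tied to drain, V_GS = V_DS ≥ V_GS − V_TN, so the device is in saturation.
KCL at the drain: ½ k_n (V_GS − V_TN)² = (V_DD − V_GS)/R.
Let x = V_GS − 0.514. Then 54.2 x² + x − 4.426 = 0, giving x = 0.277 V (positive root), so V_GS = 0.791 V.
I_D = (V_DD − V_GS)/R = (4.94 − 0.791) / 19.7 = 0.211 mA.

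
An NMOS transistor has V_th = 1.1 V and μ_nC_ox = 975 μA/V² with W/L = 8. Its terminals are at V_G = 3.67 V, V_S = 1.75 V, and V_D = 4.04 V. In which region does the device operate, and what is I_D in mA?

V_GS = V_G − V_S = 3.67 − 1.75 = 1.92 V; V_DS = V_D − V_S = 4.04 − 1.75 = 2.29 V.
k_n = μ_nC_ox · (W/L) = 7.8 mA/V².
V_ov = V_GS − V_th = 1.92 − 1.1 = 0.82 V.
Since V_DS = 2.29 V ≥ V_ov = 0.82 V, the device is in saturation.
I_D = ½ k_n V_ov² = 0.5 × 7.8 × 0.82² = 2.62 mA.

Saturation; I_D = 2.62 mA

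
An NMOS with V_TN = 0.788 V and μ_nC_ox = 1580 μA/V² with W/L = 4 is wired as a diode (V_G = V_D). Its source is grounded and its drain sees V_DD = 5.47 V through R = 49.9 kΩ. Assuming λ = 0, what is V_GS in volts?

V_GS = 0.957 V

With gate tied to drain, V_GS = V_DS ≥ V_GS − V_TN, so the device is in saturation.
k_n = μ_nC_ox · (W/L) = 6.32 mA/V².
KCL at the drain: ½ k_n (V_GS − V_TN)² = (V_DD − V_GS)/R.
Let x = V_GS − 0.788. Then 158 x² + x − 4.682 = 0, giving x = 0.169 V (positive root), so V_GS = 0.957 V.
I_D = (V_DD − V_GS)/R = (5.47 − 0.957) / 49.9 = 0.0904 mA.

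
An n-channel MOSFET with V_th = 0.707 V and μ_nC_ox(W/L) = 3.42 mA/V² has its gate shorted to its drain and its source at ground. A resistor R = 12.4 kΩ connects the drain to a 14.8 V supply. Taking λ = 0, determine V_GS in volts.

V_GS = 1.50 V

With gate tied to drain, V_GS = V_DS ≥ V_GS − V_th, so the device is in saturation.
KCL at the drain: ½ k_n (V_GS − V_th)² = (V_DD − V_GS)/R.
Let x = V_GS − 0.707. Then 21.2 x² + x − 14.09 = 0, giving x = 0.792 V (positive root), so V_GS = 1.5 V.
I_D = (V_DD − V_GS)/R = (14.8 − 1.5) / 12.4 = 1.07 mA.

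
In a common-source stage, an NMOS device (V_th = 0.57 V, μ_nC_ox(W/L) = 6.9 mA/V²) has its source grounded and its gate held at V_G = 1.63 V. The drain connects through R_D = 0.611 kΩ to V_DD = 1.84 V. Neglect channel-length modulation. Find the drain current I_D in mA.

I_D = 2.36 mA

V_GS = V_G = 1.63 V, so V_ov = 1.63 − 0.57 = 1.06 V.
Assume saturation: I_D = ½ k_n V_ov² = 0.5 × 6.9 × 1.06² = 3.88 mA, giving V_DS = V_DD − I_D R_D = 1.84 − 3.88 × 0.611 = -0.528 V.
But -0.528 V < V_ov = 1.06 V, so the device is actually in triode.
In triode I_D = k_n[V_ov V_DS − ½ V_DS²] and I_D = (V_DD − V_DS)/R_D. Equating: 2.11 V_DS² − 5.469 V_DS + 1.84 = 0, giving V_DS = 0.397 V (the root below V_ov).
I_D = (1.84 − 0.397) / 0.611 = 2.36 mA.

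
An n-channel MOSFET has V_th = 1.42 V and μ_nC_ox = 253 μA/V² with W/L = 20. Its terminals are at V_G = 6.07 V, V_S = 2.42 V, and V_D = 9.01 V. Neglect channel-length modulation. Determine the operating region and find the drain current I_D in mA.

Saturation; I_D = 12.6 mA

V_GS = V_G − V_S = 6.07 − 2.42 = 3.65 V; V_DS = V_D − V_S = 9.01 − 2.42 = 6.59 V.
k_n = μ_nC_ox · (W/L) = 5.06 mA/V².
V_ov = V_GS − V_th = 3.65 − 1.42 = 2.23 V.
Since V_DS = 6.59 V ≥ V_ov = 2.23 V, the device is in saturation.
I_D = ½ k_n V_ov² = 0.5 × 5.06 × 2.23² = 12.6 mA.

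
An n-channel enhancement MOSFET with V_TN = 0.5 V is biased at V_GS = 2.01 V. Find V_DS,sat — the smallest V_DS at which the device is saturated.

The boundary between triode and saturation is V_DS = V_GS − V_TN = V_ov.
V_ov = 2.01 − 0.5 = 1.51 V.

V_DS,sat = 1.51 V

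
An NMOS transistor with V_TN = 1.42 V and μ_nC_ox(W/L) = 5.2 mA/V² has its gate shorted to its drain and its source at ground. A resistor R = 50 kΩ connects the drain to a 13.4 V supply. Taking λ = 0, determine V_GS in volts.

V_GS = 1.72 V

With gate tied to drain, V_GS = V_DS ≥ V_GS − V_TN, so the device is in saturation.
KCL at the drain: ½ k_n (V_GS − V_TN)² = (V_DD − V_GS)/R.
Let x = V_GS − 1.42. Then 130 x² + x − 11.98 = 0, giving x = 0.3 V (positive root), so V_GS = 1.72 V.
I_D = (V_DD − V_GS)/R = (13.4 − 1.72) / 50 = 0.234 mA.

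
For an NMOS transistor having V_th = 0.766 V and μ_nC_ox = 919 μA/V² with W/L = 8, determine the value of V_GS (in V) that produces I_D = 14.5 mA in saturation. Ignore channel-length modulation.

V_GS = 2.75 V

k_n = μ_nC_ox · (W/L) = 7.352 mA/V².
In saturation I_D = ½ k_n (V_GS − V_th)², so V_GS − V_th = √(2 I_D / k_n) = √(2 × 14.5 / 7.352) = 1.99 V.
V_GS = 0.766 + 1.99 = 2.75 V.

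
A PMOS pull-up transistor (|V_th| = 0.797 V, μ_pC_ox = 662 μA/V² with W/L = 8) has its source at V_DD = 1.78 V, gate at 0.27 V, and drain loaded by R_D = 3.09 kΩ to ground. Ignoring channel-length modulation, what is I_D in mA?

V_SG = V_DD − V_G = 1.78 − 0.27 = 1.51 V, so V_ov = 1.51 − 0.797 = 0.713 V.
k_p = μ_pC_ox · (W/L) = 5.296 mA/V².
Assume saturation: I_D = ½ k_p V_ov² = 0.5 × 5.296 × 0.713² = 1.35 mA, giving V_SD = V_DD − I_D R_D = 1.78 − 1.35 × 3.09 = -2.38 V.
But -2.38 V < V_ov = 0.713 V, so the device is actually in triode.
In triode I_D = k_p[V_ov V_SD − ½ V_SD²] and I_D = (V_DD − V_SD)/R_D. Equating: 8.18 V_SD² − 12.67 V_SD + 1.78 = 0, giving V_SD = 0.156 V (the root below V_ov).
I_D = (1.78 − 0.156) / 3.09 = 0.525 mA.

I_D = 0.525 mA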